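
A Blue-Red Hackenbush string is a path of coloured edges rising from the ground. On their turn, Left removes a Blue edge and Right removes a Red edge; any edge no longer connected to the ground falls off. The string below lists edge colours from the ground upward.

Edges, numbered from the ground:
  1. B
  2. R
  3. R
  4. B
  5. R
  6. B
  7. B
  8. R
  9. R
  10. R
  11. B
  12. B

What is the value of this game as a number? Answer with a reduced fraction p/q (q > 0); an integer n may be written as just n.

Recurse on prefixes of the 12-edge string B R R B R B B R R R B B:
val(B) = { 0 | (no moves) } — 1
val(BR) = { 0 | 1 } — 1/2
val(BRR) = { 0 | 1/2, 1 } — 1/4
val(BRRB) = { 0, 1/4 | 1/2, 1 } — 3/8
val(BRRBR) = { 0, 1/4 | 3/8, 1/2, 1 } — 5/16
val(BRRBRB) = { 0, 1/4, 5/16 | 3/8, 1/2, 1 } — 11/32
val(BRRBRBB) = { 0, 1/4, 5/16, 11/32 | 3/8, 1/2, 1 } — 23/64
val(BRRBRBBR) = { 0, 1/4, 5/16, 11/32 | 23/64, 3/8, 1/2, 1 } — 45/128
val(BRRBRBBRR) = { 0, 1/4, 5/16, 11/32 | 45/128, 23/64, 3/8, 1/2, 1 } — 89/256
val(BRRBRBBRRR) = { 0, 1/4, 5/16, 11/32 | 89/256, 45/128, 23/64, 3/8, 1/2, 1 } — 177/512
val(BRRBRBBRRRB) = { 0, 1/4, 5/16, 11/32, 177/512 | 89/256, 45/128, 23/64, 3/8, 1/2, 1 } — 355/1024
val(BRRBRBBRRRBB) = { 0, 1/4, 5/16, 11/32, 177/512, 355/1024 | 89/256, 45/128, 23/64, 3/8, 1/2, 1 } — 711/2048

711/2048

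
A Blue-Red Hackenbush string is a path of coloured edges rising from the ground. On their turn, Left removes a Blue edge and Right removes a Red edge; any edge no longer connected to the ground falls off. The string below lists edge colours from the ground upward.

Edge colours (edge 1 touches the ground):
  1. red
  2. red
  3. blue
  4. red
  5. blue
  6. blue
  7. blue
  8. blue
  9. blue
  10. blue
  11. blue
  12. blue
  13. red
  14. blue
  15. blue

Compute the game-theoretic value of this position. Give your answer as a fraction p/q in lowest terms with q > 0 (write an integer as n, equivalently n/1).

-12297/8192

Recurse on prefixes of the 15-edge string red red blue red blue blue blue blue blue blue blue blue red blue blue:
edge 1 of 15 (red): { ∅ | 0 } -> -1
edge 2 of 15 (red): { ∅ | -1,0 } -> -2
edge 3 of 15 (blue): { -2 | -1,0 } -> -3/2
edge 4 of 15 (red): { -2 | -3/2,-1,0 } -> -7/4
edge 5 of 15 (blue): { -2,-7/4 | -3/2,-1,0 } -> -13/8
edge 6 of 15 (blue): { -2,-7/4,-13/8 | -3/2,-1,0 } -> -25/16
edge 7 of 15 (blue): { -2,-7/4,-13/8,-25/16 | -3/2,-1,0 } -> -49/32
edge 8 of 15 (blue): { -2,-7/4,-13/8,-25/16,-49/32 | -3/2,-1,0 } -> -97/64
edge 9 of 15 (blue): { -2,-7/4,-13/8,-25/16,-49/32,-97/64 | -3/2,-1,0 } -> -193/128
edge 10 of 15 (blue): { -2,-7/4,-13/8,-25/16,-49/32,-97/64,-193/128 | -3/2,-1,0 } -> -385/256
edge 11 of 15 (blue): { -2,-7/4,-13/8,-25/16,-49/32,-97/64,-193/128,-385/256 | -3/2,-1,0 } -> -769/512
edge 12 of 15 (blue): { -2,-7/4,-13/8,-25/16,-49/32,-97/64,-193/128,-385/256,-769/512 | -3/2,-1,0 } -> -1537/1024
edge 13 of 15 (red): { -2,-7/4,-13/8,-25/16,-49/32,-97/64,-193/128,-385/256,-769/512 | -1537/1024,-3/2,-1,0 } -> -3075/2048
edge 14 of 15 (blue): { -2,-7/4,-13/8,-25/16,-49/32,-97/64,-193/128,-385/256,-769/512,-3075/2048 | -1537/1024,-3/2,-1,0 } -> -6149/4096
edge 15 of 15 (blue): { -2,-7/4,-13/8,-25/16,-49/32,-97/64,-193/128,-385/256,-769/512,-3075/2048,-6149/4096 | -1537/1024,-3/2,-1,0 } -> -12297/8192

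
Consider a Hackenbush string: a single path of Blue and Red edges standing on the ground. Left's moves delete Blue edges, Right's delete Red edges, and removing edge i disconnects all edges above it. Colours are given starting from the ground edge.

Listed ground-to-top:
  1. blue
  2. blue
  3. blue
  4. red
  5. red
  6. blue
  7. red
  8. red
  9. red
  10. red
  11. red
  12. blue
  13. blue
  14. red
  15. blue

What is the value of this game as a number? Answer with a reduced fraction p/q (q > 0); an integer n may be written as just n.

Prefix values for blue blue blue red red blue red red red red red blue blue red blue via {L|R} + simplicity:
v(b) = { 0 |  } → 1
v(bb) = { 0,1 |  } → 2
v(bbb) = { 0,1,2 |  } → 3
v(bbbr) = { 0,1,2 | 3 } → 5/2
v(bbbrr) = { 0,1,2 | 5/2,3 } → 9/4
v(bbbrrb) = { 0,1,2,9/4 | 5/2,3 } → 19/8
v(bbbrrbr) = { 0,1,2,9/4 | 19/8,5/2,3 } → 37/16
v(bbbrrbrr) = { 0,1,2,9/4 | 37/16,19/8,5/2,3 } → 73/32
v(bbbrrbrrr) = { 0,1,2,9/4 | 73/32,37/16,19/8,5/2,3 } → 145/64
v(bbbrrbrrrr) = { 0,1,2,9/4 | 145/64,73/32,37/16,19/8,5/2,3 } → 289/128
v(bbbrrbrrrrr) = { 0,1,2,9/4 | 289/128,145/64,73/32,37/16,19/8,5/2,3 } → 577/256
v(bbbrrbrrrrrb) = { 0,1,2,9/4,577/256 | 289/128,145/64,73/32,37/16,19/8,5/2,3 } → 1155/512
v(bbbrrbrrrrrbb) = { 0,1,2,9/4,577/256,1155/512 | 289/128,145/64,73/32,37/16,19/8,5/2,3 } → 2311/1024
v(bbbrrbrrrrrbbr) = { 0,1,2,9/4,577/256,1155/512 | 2311/1024,289/128,145/64,73/32,37/16,19/8,5/2,3 } → 4621/2048
v(bbbrrbrrrrrbbrb) = { 0,1,2,9/4,577/256,1155/512,4621/2048 | 2311/1024,289/128,145/64,73/32,37/16,19/8,5/2,3 } → 9243/4096

9243/4096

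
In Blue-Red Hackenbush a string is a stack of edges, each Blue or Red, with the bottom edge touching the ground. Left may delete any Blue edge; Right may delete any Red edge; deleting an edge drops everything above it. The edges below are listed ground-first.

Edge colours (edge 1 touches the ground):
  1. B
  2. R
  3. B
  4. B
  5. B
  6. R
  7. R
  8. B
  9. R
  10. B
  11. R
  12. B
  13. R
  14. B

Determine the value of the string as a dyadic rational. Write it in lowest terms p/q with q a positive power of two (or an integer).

Recurse on prefixes of the 14-edge string B R B B B R R B R B R B R B:
step 1: add B to get B; options L={ 0 } R={ · } → 1
step 2: add R to get BR; options L={ 0 } R={ 1 } → 1/2
step 3: add B to get BRB; options L={ 0, 1/2 } R={ 1 } → 3/4
step 4: add B to get BRBB; options L={ 0, 1/2, 3/4 } R={ 1 } → 7/8
step 5: add B to get BRBBB; options L={ 0, 1/2, 3/4, 7/8 } R={ 1 } → 15/16
step 6: add R to get BRBBBR; options L={ 0, 1/2, 3/4, 7/8 } R={ 15/16, 1 } → 29/32
step 7: add R to get BRBBBRR; options L={ 0, 1/2, 3/4, 7/8 } R={ 29/32, 15/16, 1 } → 57/64
step 8: add B to get BRBBBRRB; options L={ 0, 1/2, 3/4, 7/8, 57/64 } R={ 29/32, 15/16, 1 } → 115/128
step 9: add R to get BRBBBRRBR; options L={ 0, 1/2, 3/4, 7/8, 57/64 } R={ 115/128, 29/32, 15/16, 1 } → 229/256
step 10: add B to get BRBBBRRBRB; options L={ 0, 1/2, 3/4, 7/8, 57/64, 229/256 } R={ 115/128, 29/32, 15/16, 1 } → 459/512
step 11: add R to get BRBBBRRBRBR; options L={ 0, 1/2, 3/4, 7/8, 57/64, 229/256 } R={ 459/512, 115/128, 29/32, 15/16, 1 } → 917/1024
step 12: add B to get BRBBBRRBRBRB; options L={ 0, 1/2, 3/4, 7/8, 57/64, 229/256, 917/1024 } R={ 459/512, 115/128, 29/32, 15/16, 1 } → 1835/2048
step 13: add R to get BRBBBRRBRBRBR; options L={ 0, 1/2, 3/4, 7/8, 57/64, 229/256, 917/1024 } R={ 1835/2048, 459/512, 115/128, 29/32, 15/16, 1 } → 3669/4096
step 14: add B to get BRBBBRRBRBRBRB; options L={ 0, 1/2, 3/4, 7/8, 57/64, 229/256, 917/1024, 3669/4096 } R={ 1835/2048, 459/512, 115/128, 29/32, 15/16, 1 } → 7339/8192

7339/8192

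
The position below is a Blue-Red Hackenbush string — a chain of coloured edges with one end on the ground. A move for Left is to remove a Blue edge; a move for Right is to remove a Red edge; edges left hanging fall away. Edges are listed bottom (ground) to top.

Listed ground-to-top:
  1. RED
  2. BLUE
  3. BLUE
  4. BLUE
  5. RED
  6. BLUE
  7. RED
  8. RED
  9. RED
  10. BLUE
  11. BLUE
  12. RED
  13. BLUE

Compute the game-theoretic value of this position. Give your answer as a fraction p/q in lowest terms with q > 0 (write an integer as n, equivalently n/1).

-741/4096

1 of 13 · R · max L −∞ · min R 0 = -1
2 of 13 · RB · max L -1 · min R 0 = -1/2
3 of 13 · RBB · max L -1/2 · min R 0 = -1/4
4 of 13 · RBBB · max L -1/4 · min R 0 = -1/8
5 of 13 · RBBBR · max L -1/4 · min R -1/8 = -3/16
6 of 13 · RBBBRB · max L -3/16 · min R -1/8 = -5/32
7 of 13 · RBBBRBR · max L -3/16 · min R -5/32 = -11/64
8 of 13 · RBBBRBRR · max L -3/16 · min R -11/64 = -23/128
9 of 13 · RBBBRBRRR · max L -3/16 · min R -23/128 = -47/256
10 of 13 · RBBBRBRRRB · max L -47/256 · min R -23/128 = -93/512
11 of 13 · RBBBRBRRRBB · max L -93/512 · min R -23/128 = -185/1024
12 of 13 · RBBBRBRRRBBR · max L -93/512 · min R -185/1024 = -371/2048
13 of 13 · RBBBRBRRRBBRB · max L -371/2048 · min R -185/1024 = -741/4096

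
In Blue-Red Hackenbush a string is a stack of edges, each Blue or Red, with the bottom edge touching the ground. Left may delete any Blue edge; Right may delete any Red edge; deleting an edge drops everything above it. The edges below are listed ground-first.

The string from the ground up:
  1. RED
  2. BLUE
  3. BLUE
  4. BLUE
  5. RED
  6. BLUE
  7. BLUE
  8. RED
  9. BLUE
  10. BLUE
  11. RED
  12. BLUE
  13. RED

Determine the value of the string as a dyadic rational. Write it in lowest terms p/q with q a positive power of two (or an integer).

Recurse on prefixes of the 13-edge string RED BLUE BLUE BLUE RED BLUE BLUE RED BLUE BLUE RED BLUE RED:
edge 1 of 13 (RED): { ∅ | 0 } — -1
edge 2 of 13 (BLUE): { -1 | 0 } — -1/2
edge 3 of 13 (BLUE): { -1,-1/2 | 0 } — -1/4
edge 4 of 13 (BLUE): { -1,-1/2,-1/4 | 0 } — -1/8
edge 5 of 13 (RED): { -1,-1/2,-1/4 | -1/8,0 } — -3/16
edge 6 of 13 (BLUE): { -1,-1/2,-1/4,-3/16 | -1/8,0 } — -5/32
edge 7 of 13 (BLUE): { -1,-1/2,-1/4,-3/16,-5/32 | -1/8,0 } — -9/64
edge 8 of 13 (RED): { -1,-1/2,-1/4,-3/16,-5/32 | -9/64,-1/8,0 } — -19/128
edge 9 of 13 (BLUE): { -1,-1/2,-1/4,-3/16,-5/32,-19/128 | -9/64,-1/8,0 } — -37/256
edge 10 of 13 (BLUE): { -1,-1/2,-1/4,-3/16,-5/32,-19/128,-37/256 | -9/64,-1/8,0 } — -73/512
edge 11 of 13 (RED): { -1,-1/2,-1/4,-3/16,-5/32,-19/128,-37/256 | -73/512,-9/64,-1/8,0 } — -147/1024
edge 12 of 13 (BLUE): { -1,-1/2,-1/4,-3/16,-5/32,-19/128,-37/256,-147/1024 | -73/512,-9/64,-1/8,0 } — -293/2048
edge 13 of 13 (RED): { -1,-1/2,-1/4,-3/16,-5/32,-19/128,-37/256,-147/1024 | -293/2048,-73/512,-9/64,-1/8,0 } — -587/4096

-587/4096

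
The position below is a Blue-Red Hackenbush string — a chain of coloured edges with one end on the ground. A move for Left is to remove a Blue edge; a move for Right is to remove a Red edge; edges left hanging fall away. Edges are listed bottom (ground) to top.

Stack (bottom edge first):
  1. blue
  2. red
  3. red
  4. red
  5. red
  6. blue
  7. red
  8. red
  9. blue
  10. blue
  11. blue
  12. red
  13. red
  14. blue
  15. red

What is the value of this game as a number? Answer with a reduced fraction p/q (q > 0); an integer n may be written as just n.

1253/16384

G_1 [b]  L=[0]  R=[]  => 1
G_2 [br]  L=[0]  R=[1]  => 1/2
G_3 [brr]  L=[0]  R=[1/2, 1]  => 1/4
G_4 [brrr]  L=[0]  R=[1/4, 1/2, 1]  => 1/8
G_5 [brrrr]  L=[0]  R=[1/8, 1/4, 1/2, 1]  => 1/16
G_6 [brrrrb]  L=[0, 1/16]  R=[1/8, 1/4, 1/2, 1]  => 3/32
G_7 [brrrrbr]  L=[0, 1/16]  R=[3/32, 1/8, 1/4, 1/2, 1]  => 5/64
G_8 [brrrrbrr]  L=[0, 1/16]  R=[5/64, 3/32, 1/8, 1/4, 1/2, 1]  => 9/128
G_9 [brrrrbrrb]  L=[0, 1/16, 9/128]  R=[5/64, 3/32, 1/8, 1/4, 1/2, 1]  => 19/256
G_10 [brrrrbrrbb]  L=[0, 1/16, 9/128, 19/256]  R=[5/64, 3/32, 1/8, 1/4, 1/2, 1]  => 39/512
G_11 [brrrrbrrbbb]  L=[0, 1/16, 9/128, 19/256, 39/512]  R=[5/64, 3/32, 1/8, 1/4, 1/2, 1]  => 79/1024
G_12 [brrrrbrrbbbr]  L=[0, 1/16, 9/128, 19/256, 39/512]  R=[79/1024, 5/64, 3/32, 1/8, 1/4, 1/2, 1]  => 157/2048
G_13 [brrrrbrrbbbrr]  L=[0, 1/16, 9/128, 19/256, 39/512]  R=[157/2048, 79/1024, 5/64, 3/32, 1/8, 1/4, 1/2, 1]  => 313/4096
G_14 [brrrrbrrbbbrrb]  L=[0, 1/16, 9/128, 19/256, 39/512, 313/4096]  R=[157/2048, 79/1024, 5/64, 3/32, 1/8, 1/4, 1/2, 1]  => 627/8192
G_15 [brrrrbrrbbbrrbr]  L=[0, 1/16, 9/128, 19/256, 39/512, 313/4096]  R=[627/8192, 157/2048, 79/1024, 5/64, 3/32, 1/8, 1/4, 1/2, 1]  => 1253/16384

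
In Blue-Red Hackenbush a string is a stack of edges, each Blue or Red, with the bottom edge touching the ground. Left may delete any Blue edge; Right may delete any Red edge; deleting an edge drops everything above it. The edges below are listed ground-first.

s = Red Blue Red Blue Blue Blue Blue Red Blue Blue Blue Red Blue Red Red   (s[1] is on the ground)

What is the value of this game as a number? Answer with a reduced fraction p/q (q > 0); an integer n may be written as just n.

v(R) = {  | 0 } gives -1
v(RB) = { -1 | 0 } gives -1/2
v(RBR) = { -1 | -1/2,0 } gives -3/4
v(RBRB) = { -1,-3/4 | -1/2,0 } gives -5/8
v(RBRBB) = { -1,-3/4,-5/8 | -1/2,0 } gives -9/16
v(RBRBBB) = { -1,-3/4,-5/8,-9/16 | -1/2,0 } gives -17/32
v(RBRBBBB) = { -1,-3/4,-5/8,-9/16,-17/32 | -1/2,0 } gives -33/64
v(RBRBBBBR) = { -1,-3/4,-5/8,-9/16,-17/32 | -33/64,-1/2,0 } gives -67/128
v(RBRBBBBRB) = { -1,-3/4,-5/8,-9/16,-17/32,-67/128 | -33/64,-1/2,0 } gives -133/256
v(RBRBBBBRBB) = { -1,-3/4,-5/8,-9/16,-17/32,-67/128,-133/256 | -33/64,-1/2,0 } gives -265/512
v(RBRBBBBRBBB) = { -1,-3/4,-5/8,-9/16,-17/32,-67/128,-133/256,-265/512 | -33/64,-1/2,0 } gives -529/1024
v(RBRBBBBRBBBR) = { -1,-3/4,-5/8,-9/16,-17/32,-67/128,-133/256,-265/512 | -529/1024,-33/64,-1/2,0 } gives -1059/2048
v(RBRBBBBRBBBRB) = { -1,-3/4,-5/8,-9/16,-17/32,-67/128,-133/256,-265/512,-1059/2048 | -529/1024,-33/64,-1/2,0 } gives -2117/4096
v(RBRBBBBRBBBRBR) = { -1,-3/4,-5/8,-9/16,-17/32,-67/128,-133/256,-265/512,-1059/2048 | -2117/4096,-529/1024,-33/64,-1/2,0 } gives -4235/8192
v(RBRBBBBRBBBRBRR) = { -1,-3/4,-5/8,-9/16,-17/32,-67/128,-133/256,-265/512,-1059/2048 | -4235/8192,-2117/4096,-529/1024,-33/64,-1/2,0 } gives -8471/16384

-8471/16384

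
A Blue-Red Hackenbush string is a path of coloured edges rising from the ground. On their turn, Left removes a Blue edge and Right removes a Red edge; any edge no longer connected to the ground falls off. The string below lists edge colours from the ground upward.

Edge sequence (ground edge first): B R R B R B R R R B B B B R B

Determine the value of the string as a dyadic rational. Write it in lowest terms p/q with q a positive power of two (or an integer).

5243/16384

edge 1 of 15 (B): { 0 | · } -> 1
edge 2 of 15 (R): { 0 | 1 } -> 1/2
edge 3 of 15 (R): { 0 | 1/2, 1 } -> 1/4
edge 4 of 15 (B): { 0, 1/4 | 1/2, 1 } -> 3/8
edge 5 of 15 (R): { 0, 1/4 | 3/8, 1/2, 1 } -> 5/16
edge 6 of 15 (B): { 0, 1/4, 5/16 | 3/8, 1/2, 1 } -> 11/32
edge 7 of 15 (R): { 0, 1/4, 5/16 | 11/32, 3/8, 1/2, 1 } -> 21/64
edge 8 of 15 (R): { 0, 1/4, 5/16 | 21/64, 11/32, 3/8, 1/2, 1 } -> 41/128
edge 9 of 15 (R): { 0, 1/4, 5/16 | 41/128, 21/64, 11/32, 3/8, 1/2, 1 } -> 81/256
edge 10 of 15 (B): { 0, 1/4, 5/16, 81/256 | 41/128, 21/64, 11/32, 3/8, 1/2, 1 } -> 163/512
edge 11 of 15 (B): { 0, 1/4, 5/16, 81/256, 163/512 | 41/128, 21/64, 11/32, 3/8, 1/2, 1 } -> 327/1024
edge 12 of 15 (B): { 0, 1/4, 5/16, 81/256, 163/512, 327/1024 | 41/128, 21/64, 11/32, 3/8, 1/2, 1 } -> 655/2048
edge 13 of 15 (B): { 0, 1/4, 5/16, 81/256, 163/512, 327/1024, 655/2048 | 41/128, 21/64, 11/32, 3/8, 1/2, 1 } -> 1311/4096
edge 14 of 15 (R): { 0, 1/4, 5/16, 81/256, 163/512, 327/1024, 655/2048 | 1311/4096, 41/128, 21/64, 11/32, 3/8, 1/2, 1 } -> 2621/8192
edge 15 of 15 (B): { 0, 1/4, 5/16, 81/256, 163/512, 327/1024, 655/2048, 2621/8192 | 1311/4096, 41/128, 21/64, 11/32, 3/8, 1/2, 1 } -> 5243/16384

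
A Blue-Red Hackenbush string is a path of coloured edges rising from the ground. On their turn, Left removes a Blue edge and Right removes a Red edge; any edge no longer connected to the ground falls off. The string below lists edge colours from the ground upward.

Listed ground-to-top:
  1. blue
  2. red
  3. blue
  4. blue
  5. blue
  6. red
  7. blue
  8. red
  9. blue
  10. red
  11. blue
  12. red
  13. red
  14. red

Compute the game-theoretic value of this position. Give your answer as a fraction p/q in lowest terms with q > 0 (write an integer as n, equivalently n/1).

7505/8192

Prefix values for blue red blue blue blue red blue red blue red blue red red red via {L|R} + simplicity:
v(b) = { 0 | none } = 1
v(br) = { 0 | 1 } = 1/2
v(brb) = { 0; 1/2 | 1 } = 3/4
v(brbb) = { 0; 1/2; 3/4 | 1 } = 7/8
v(brbbb) = { 0; 1/2; 3/4; 7/8 | 1 } = 15/16
v(brbbbr) = { 0; 1/2; 3/4; 7/8 | 15/16; 1 } = 29/32
v(brbbbrb) = { 0; 1/2; 3/4; 7/8; 29/32 | 15/16; 1 } = 59/64
v(brbbbrbr) = { 0; 1/2; 3/4; 7/8; 29/32 | 59/64; 15/16; 1 } = 117/128
v(brbbbrbrb) = { 0; 1/2; 3/4; 7/8; 29/32; 117/128 | 59/64; 15/16; 1 } = 235/256
v(brbbbrbrbr) = { 0; 1/2; 3/4; 7/8; 29/32; 117/128 | 235/256; 59/64; 15/16; 1 } = 469/512
v(brbbbrbrbrb) = { 0; 1/2; 3/4; 7/8; 29/32; 117/128; 469/512 | 235/256; 59/64; 15/16; 1 } = 939/1024
v(brbbbrbrbrbr) = { 0; 1/2; 3/4; 7/8; 29/32; 117/128; 469/512 | 939/1024; 235/256; 59/64; 15/16; 1 } = 1877/2048
v(brbbbrbrbrbrr) = { 0; 1/2; 3/4; 7/8; 29/32; 117/128; 469/512 | 1877/2048; 939/1024; 235/256; 59/64; 15/16; 1 } = 3753/4096
v(brbbbrbrbrbrrr) = { 0; 1/2; 3/4; 7/8; 29/32; 117/128; 469/512 | 3753/4096; 1877/2048; 939/1024; 235/256; 59/64; 15/16; 1 } = 7505/8192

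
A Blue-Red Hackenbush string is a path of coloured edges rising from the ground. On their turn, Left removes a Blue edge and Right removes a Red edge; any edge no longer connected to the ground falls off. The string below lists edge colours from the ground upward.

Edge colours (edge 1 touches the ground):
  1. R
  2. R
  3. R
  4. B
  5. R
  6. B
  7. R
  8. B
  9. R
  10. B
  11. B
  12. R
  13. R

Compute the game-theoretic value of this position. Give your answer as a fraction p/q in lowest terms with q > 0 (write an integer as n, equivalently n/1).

-2727/1024

Recurse on prefixes of the 13-edge string R R R B R B R B R B B R R:
G_1 [R]  L=[]  R=[0]  so -1
G_2 [RR]  L=[]  R=[-1, 0]  so -2
G_3 [RRR]  L=[]  R=[-2, -1, 0]  so -3
G_4 [RRRB]  L=[-3]  R=[-2, -1, 0]  so -5/2
G_5 [RRRBR]  L=[-3]  R=[-5/2, -2, -1, 0]  so -11/4
G_6 [RRRBRB]  L=[-3, -11/4]  R=[-5/2, -2, -1, 0]  so -21/8
G_7 [RRRBRBR]  L=[-3, -11/4]  R=[-21/8, -5/2, -2, -1, 0]  so -43/16
G_8 [RRRBRBRB]  L=[-3, -11/4, -43/16]  R=[-21/8, -5/2, -2, -1, 0]  so -85/32
G_9 [RRRBRBRBR]  L=[-3, -11/4, -43/16]  R=[-85/32, -21/8, -5/2, -2, -1, 0]  so -171/64
G_10 [RRRBRBRBRB]  L=[-3, -11/4, -43/16, -171/64]  R=[-85/32, -21/8, -5/2, -2, -1, 0]  so -341/128
G_11 [RRRBRBRBRBB]  L=[-3, -11/4, -43/16, -171/64, -341/128]  R=[-85/32, -21/8, -5/2, -2, -1, 0]  so -681/256
G_12 [RRRBRBRBRBBR]  L=[-3, -11/4, -43/16, -171/64, -341/128]  R=[-681/256, -85/32, -21/8, -5/2, -2, -1, 0]  so -1363/512
G_13 [RRRBRBRBRBBRR]  L=[-3, -11/4, -43/16, -171/64, -341/128]  R=[-1363/512, -681/256, -85/32, -21/8, -5/2, -2, -1, 0]  so -2727/1024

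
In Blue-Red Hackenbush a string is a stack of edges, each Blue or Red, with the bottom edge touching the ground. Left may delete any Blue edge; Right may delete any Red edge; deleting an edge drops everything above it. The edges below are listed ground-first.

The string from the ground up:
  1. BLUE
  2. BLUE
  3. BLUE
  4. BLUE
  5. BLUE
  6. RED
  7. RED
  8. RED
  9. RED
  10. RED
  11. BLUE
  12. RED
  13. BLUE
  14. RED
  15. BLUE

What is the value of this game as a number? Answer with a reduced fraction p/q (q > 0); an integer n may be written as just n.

4139/1024

edge 1 of 15 (BLUE): { 0 | (no moves) } gives 1
edge 2 of 15 (BLUE): { 0 1 | (no moves) } gives 2
edge 3 of 15 (BLUE): { 0 1 2 | (no moves) } gives 3
edge 4 of 15 (BLUE): { 0 1 2 3 | (no moves) } gives 4
edge 5 of 15 (BLUE): { 0 1 2 3 4 | (no moves) } gives 5
edge 6 of 15 (RED): { 0 1 2 3 4 | 5 } gives 9/2
edge 7 of 15 (RED): { 0 1 2 3 4 | 9/2 5 } gives 17/4
edge 8 of 15 (RED): { 0 1 2 3 4 | 17/4 9/2 5 } gives 33/8
edge 9 of 15 (RED): { 0 1 2 3 4 | 33/8 17/4 9/2 5 } gives 65/16
edge 10 of 15 (RED): { 0 1 2 3 4 | 65/16 33/8 17/4 9/2 5 } gives 129/32
edge 11 of 15 (BLUE): { 0 1 2 3 4 129/32 | 65/16 33/8 17/4 9/2 5 } gives 259/64
edge 12 of 15 (RED): { 0 1 2 3 4 129/32 | 259/64 65/16 33/8 17/4 9/2 5 } gives 517/128
edge 13 of 15 (BLUE): { 0 1 2 3 4 129/32 517/128 | 259/64 65/16 33/8 17/4 9/2 5 } gives 1035/256
edge 14 of 15 (RED): { 0 1 2 3 4 129/32 517/128 | 1035/256 259/64 65/16 33/8 17/4 9/2 5 } gives 2069/512
edge 15 of 15 (BLUE): { 0 1 2 3 4 129/32 517/128 2069/512 | 1035/256 259/64 65/16 33/8 17/4 9/2 5 } gives 4139/1024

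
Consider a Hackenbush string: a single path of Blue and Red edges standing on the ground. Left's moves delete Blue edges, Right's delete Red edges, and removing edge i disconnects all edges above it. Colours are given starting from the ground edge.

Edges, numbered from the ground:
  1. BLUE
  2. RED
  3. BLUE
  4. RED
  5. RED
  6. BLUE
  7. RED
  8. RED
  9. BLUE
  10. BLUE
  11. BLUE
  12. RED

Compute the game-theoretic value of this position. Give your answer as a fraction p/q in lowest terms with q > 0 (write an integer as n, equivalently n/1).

Build G(s[:k]) for k = 1..12, string s = BLUE RED BLUE RED RED BLUE RED RED BLUE BLUE BLUE RED.
G_1 [B]  L=[0]  R=[]  => 1
G_2 [BR]  L=[0]  R=[1]  => 1/2
G_3 [BRB]  L=[0; 1/2]  R=[1]  => 3/4
G_4 [BRBR]  L=[0; 1/2]  R=[3/4; 1]  => 5/8
G_5 [BRBRR]  L=[0; 1/2]  R=[5/8; 3/4; 1]  => 9/16
G_6 [BRBRRB]  L=[0; 1/2; 9/16]  R=[5/8; 3/4; 1]  => 19/32
G_7 [BRBRRBR]  L=[0; 1/2; 9/16]  R=[19/32; 5/8; 3/4; 1]  => 37/64
G_8 [BRBRRBRR]  L=[0; 1/2; 9/16]  R=[37/64; 19/32; 5/8; 3/4; 1]  => 73/128
G_9 [BRBRRBRRB]  L=[0; 1/2; 9/16; 73/128]  R=[37/64; 19/32; 5/8; 3/4; 1]  => 147/256
G_10 [BRBRRBRRBB]  L=[0; 1/2; 9/16; 73/128; 147/256]  R=[37/64; 19/32; 5/8; 3/4; 1]  => 295/512
G_11 [BRBRRBRRBBB]  L=[0; 1/2; 9/16; 73/128; 147/256; 295/512]  R=[37/64; 19/32; 5/8; 3/4; 1]  => 591/1024
G_12 [BRBRRBRRBBBR]  L=[0; 1/2; 9/16; 73/128; 147/256; 295/512]  R=[591/1024; 37/64; 19/32; 5/8; 3/4; 1]  => 1181/2048

1181/2048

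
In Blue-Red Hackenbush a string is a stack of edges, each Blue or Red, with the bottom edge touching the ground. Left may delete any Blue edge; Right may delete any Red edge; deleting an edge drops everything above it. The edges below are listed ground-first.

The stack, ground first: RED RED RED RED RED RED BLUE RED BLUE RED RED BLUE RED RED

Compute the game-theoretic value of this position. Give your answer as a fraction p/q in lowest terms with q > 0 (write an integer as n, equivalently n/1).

-1463/256

Build val(s[:k]) for k = 1..14, string s = RED RED RED RED RED RED BLUE RED BLUE RED RED BLUE RED RED.
1 of 14 · R · max L −∞ · min R 0 -> -1
2 of 14 · RR · max L −∞ · min R -1 -> -2
3 of 14 · RRR · max L −∞ · min R -2 -> -3
4 of 14 · RRRR · max L −∞ · min R -3 -> -4
5 of 14 · RRRRR · max L −∞ · min R -4 -> -5
6 of 14 · RRRRRR · max L −∞ · min R -5 -> -6
7 of 14 · RRRRRRB · max L -6 · min R -5 -> -11/2
8 of 14 · RRRRRRBR · max L -6 · min R -11/2 -> -23/4
9 of 14 · RRRRRRBRB · max L -23/4 · min R -11/2 -> -45/8
10 of 14 · RRRRRRBRBR · max L -23/4 · min R -45/8 -> -91/16
11 of 14 · RRRRRRBRBRR · max L -23/4 · min R -91/16 -> -183/32
12 of 14 · RRRRRRBRBRRB · max L -183/32 · min R -91/16 -> -365/64
13 of 14 · RRRRRRBRBRRBR · max L -183/32 · min R -365/64 -> -731/128
14 of 14 · RRRRRRBRBRRBRR · max L -183/32 · min R -731/128 -> -1463/256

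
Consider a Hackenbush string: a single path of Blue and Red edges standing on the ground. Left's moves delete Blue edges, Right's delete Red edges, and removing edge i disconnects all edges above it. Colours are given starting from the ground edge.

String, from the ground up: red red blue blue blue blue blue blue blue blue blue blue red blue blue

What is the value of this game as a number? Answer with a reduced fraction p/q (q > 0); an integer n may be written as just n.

-8201/8192

Prefix values for red red blue blue blue blue blue blue blue blue blue blue red blue blue via {L|R} + simplicity:
edge 1 of 15 (red): { — | 0 } -> -1
edge 2 of 15 (red): { — | -1,0 } -> -2
edge 3 of 15 (blue): { -2 | -1,0 } -> -3/2
edge 4 of 15 (blue): { -2,-3/2 | -1,0 } -> -5/4
edge 5 of 15 (blue): { -2,-3/2,-5/4 | -1,0 } -> -9/8
edge 6 of 15 (blue): { -2,-3/2,-5/4,-9/8 | -1,0 } -> -17/16
edge 7 of 15 (blue): { -2,-3/2,-5/4,-9/8,-17/16 | -1,0 } -> -33/32
edge 8 of 15 (blue): { -2,-3/2,-5/4,-9/8,-17/16,-33/32 | -1,0 } -> -65/64
edge 9 of 15 (blue): { -2,-3/2,-5/4,-9/8,-17/16,-33/32,-65/64 | -1,0 } -> -129/128
edge 10 of 15 (blue): { -2,-3/2,-5/4,-9/8,-17/16,-33/32,-65/64,-129/128 | -1,0 } -> -257/256
edge 11 of 15 (blue): { -2,-3/2,-5/4,-9/8,-17/16,-33/32,-65/64,-129/128,-257/256 | -1,0 } -> -513/512
edge 12 of 15 (blue): { -2,-3/2,-5/4,-9/8,-17/16,-33/32,-65/64,-129/128,-257/256,-513/512 | -1,0 } -> -1025/1024
edge 13 of 15 (red): { -2,-3/2,-5/4,-9/8,-17/16,-33/32,-65/64,-129/128,-257/256,-513/512 | -1025/1024,-1,0 } -> -2051/2048
edge 14 of 15 (blue): { -2,-3/2,-5/4,-9/8,-17/16,-33/32,-65/64,-129/128,-257/256,-513/512,-2051/2048 | -1025/1024,-1,0 } -> -4101/4096
edge 15 of 15 (blue): { -2,-3/2,-5/4,-9/8,-17/16,-33/32,-65/64,-129/128,-257/256,-513/512,-2051/2048,-4101/4096 | -1025/1024,-1,0 } -> -8201/8192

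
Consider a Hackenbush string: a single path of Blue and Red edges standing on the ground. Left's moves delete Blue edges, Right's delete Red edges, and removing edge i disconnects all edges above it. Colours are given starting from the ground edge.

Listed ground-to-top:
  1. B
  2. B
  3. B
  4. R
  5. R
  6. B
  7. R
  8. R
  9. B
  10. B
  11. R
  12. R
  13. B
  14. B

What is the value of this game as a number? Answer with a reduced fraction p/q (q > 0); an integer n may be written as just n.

Recurse on prefixes of the 14-edge string B B B R R B R R B B R R B B:
1 of 14 · B · max L 0 · min R +∞ = 1
2 of 14 · BB · max L 1 · min R +∞ = 2
3 of 14 · BBB · max L 2 · min R +∞ = 3
4 of 14 · BBBR · max L 2 · min R 3 = 5/2
5 of 14 · BBBRR · max L 2 · min R 5/2 = 9/4
6 of 14 · BBBRRB · max L 9/4 · min R 5/2 = 19/8
7 of 14 · BBBRRBR · max L 9/4 · min R 19/8 = 37/16
8 of 14 · BBBRRBRR · max L 9/4 · min R 37/16 = 73/32
9 of 14 · BBBRRBRRB · max L 73/32 · min R 37/16 = 147/64
10 of 14 · BBBRRBRRBB · max L 147/64 · min R 37/16 = 295/128
11 of 14 · BBBRRBRRBBR · max L 147/64 · min R 295/128 = 589/256
12 of 14 · BBBRRBRRBBRR · max L 147/64 · min R 589/256 = 1177/512
13 of 14 · BBBRRBRRBBRRB · max L 1177/512 · min R 589/256 = 2355/1024
14 of 14 · BBBRRBRRBBRRBB · max L 2355/1024 · min R 589/256 = 4711/2048

4711/2048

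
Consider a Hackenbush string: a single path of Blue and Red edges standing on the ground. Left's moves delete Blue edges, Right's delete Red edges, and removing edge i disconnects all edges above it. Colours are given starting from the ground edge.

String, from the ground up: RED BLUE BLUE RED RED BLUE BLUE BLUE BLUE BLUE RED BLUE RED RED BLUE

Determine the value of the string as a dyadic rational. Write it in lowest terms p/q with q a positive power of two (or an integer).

Prefix values for RED BLUE BLUE RED RED BLUE BLUE BLUE BLUE BLUE RED BLUE RED RED BLUE via {L|R} + simplicity:
edge 1 of 15 (RED): { · | 0 } — -1
edge 2 of 15 (BLUE): { -1 | 0 } — -1/2
edge 3 of 15 (BLUE): { -1; -1/2 | 0 } — -1/4
edge 4 of 15 (RED): { -1; -1/2 | -1/4; 0 } — -3/8
edge 5 of 15 (RED): { -1; -1/2 | -3/8; -1/4; 0 } — -7/16
edge 6 of 15 (BLUE): { -1; -1/2; -7/16 | -3/8; -1/4; 0 } — -13/32
edge 7 of 15 (BLUE): { -1; -1/2; -7/16; -13/32 | -3/8; -1/4; 0 } — -25/64
edge 8 of 15 (BLUE): { -1; -1/2; -7/16; -13/32; -25/64 | -3/8; -1/4; 0 } — -49/128
edge 9 of 15 (BLUE): { -1; -1/2; -7/16; -13/32; -25/64; -49/128 | -3/8; -1/4; 0 } — -97/256
edge 10 of 15 (BLUE): { -1; -1/2; -7/16; -13/32; -25/64; -49/128; -97/256 | -3/8; -1/4; 0 } — -193/512
edge 11 of 15 (RED): { -1; -1/2; -7/16; -13/32; -25/64; -49/128; -97/256 | -193/512; -3/8; -1/4; 0 } — -387/1024
edge 12 of 15 (BLUE): { -1; -1/2; -7/16; -13/32; -25/64; -49/128; -97/256; -387/1024 | -193/512; -3/8; -1/4; 0 } — -773/2048
edge 13 of 15 (RED): { -1; -1/2; -7/16; -13/32; -25/64; -49/128; -97/256; -387/1024 | -773/2048; -193/512; -3/8; -1/4; 0 } — -1547/4096
edge 14 of 15 (RED): { -1; -1/2; -7/16; -13/32; -25/64; -49/128; -97/256; -387/1024 | -1547/4096; -773/2048; -193/512; -3/8; -1/4; 0 } — -3095/8192
edge 15 of 15 (BLUE): { -1; -1/2; -7/16; -13/32; -25/64; -49/128; -97/256; -387/1024; -3095/8192 | -1547/4096; -773/2048; -193/512; -3/8; -1/4; 0 } — -6189/16384

-6189/16384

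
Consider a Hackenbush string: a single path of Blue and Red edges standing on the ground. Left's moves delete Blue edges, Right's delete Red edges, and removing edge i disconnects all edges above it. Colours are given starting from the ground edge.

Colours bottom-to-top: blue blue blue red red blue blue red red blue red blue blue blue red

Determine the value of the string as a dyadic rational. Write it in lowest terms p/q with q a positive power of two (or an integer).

Recurse on prefixes of the 15-edge string blue blue blue red red blue blue red red blue red blue blue blue red:
b: Left { 0 }, Right {  } -> simplest 1
bb: Left { 0; 1 }, Right {  } -> simplest 2
bbb: Left { 0; 1; 2 }, Right {  } -> simplest 3
bbbr: Left { 0; 1; 2 }, Right { 3 } -> simplest 5/2
bbbrr: Left { 0; 1; 2 }, Right { 5/2; 3 } -> simplest 9/4
bbbrrb: Left { 0; 1; 2; 9/4 }, Right { 5/2; 3 } -> simplest 19/8
bbbrrbb: Left { 0; 1; 2; 9/4; 19/8 }, Right { 5/2; 3 } -> simplest 39/16
bbbrrbbr: Left { 0; 1; 2; 9/4; 19/8 }, Right { 39/16; 5/2; 3 } -> simplest 77/32
bbbrrbbrr: Left { 0; 1; 2; 9/4; 19/8 }, Right { 77/32; 39/16; 5/2; 3 } -> simplest 153/64
bbbrrbbrrb: Left { 0; 1; 2; 9/4; 19/8; 153/64 }, Right { 77/32; 39/16; 5/2; 3 } -> simplest 307/128
bbbrrbbrrbr: Left { 0; 1; 2; 9/4; 19/8; 153/64 }, Right { 307/128; 77/32; 39/16; 5/2; 3 } -> simplest 613/256
bbbrrbbrrbrb: Left { 0; 1; 2; 9/4; 19/8; 153/64; 613/256 }, Right { 307/128; 77/32; 39/16; 5/2; 3 } -> simplest 1227/512
bbbrrbbrrbrbb: Left { 0; 1; 2; 9/4; 19/8; 153/64; 613/256; 1227/512 }, Right { 307/128; 77/32; 39/16; 5/2; 3 } -> simplest 2455/1024
bbbrrbbrrbrbbb: Left { 0; 1; 2; 9/4; 19/8; 153/64; 613/256; 1227/512; 2455/1024 }, Right { 307/128; 77/32; 39/16; 5/2; 3 } -> simplest 4911/2048
bbbrrbbrrbrbbbr: Left { 0; 1; 2; 9/4; 19/8; 153/64; 613/256; 1227/512; 2455/1024 }, Right { 4911/2048; 307/128; 77/32; 39/16; 5/2; 3 } -> simplest 9821/4096

9821/4096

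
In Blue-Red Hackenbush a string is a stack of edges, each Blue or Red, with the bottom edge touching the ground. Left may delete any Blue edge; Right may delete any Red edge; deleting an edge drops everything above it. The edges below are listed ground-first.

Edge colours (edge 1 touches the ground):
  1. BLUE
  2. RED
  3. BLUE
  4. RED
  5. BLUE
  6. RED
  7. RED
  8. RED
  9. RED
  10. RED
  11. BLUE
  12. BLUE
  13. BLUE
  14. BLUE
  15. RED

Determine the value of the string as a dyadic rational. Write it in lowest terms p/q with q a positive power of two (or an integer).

1 of 15 · B · max L 0 · min R +∞ gives 1
2 of 15 · BR · max L 0 · min R 1 gives 1/2
3 of 15 · BRB · max L 1/2 · min R 1 gives 3/4
4 of 15 · BRBR · max L 1/2 · min R 3/4 gives 5/8
5 of 15 · BRBRB · max L 5/8 · min R 3/4 gives 11/16
6 of 15 · BRBRBR · max L 5/8 · min R 11/16 gives 21/32
7 of 15 · BRBRBRR · max L 5/8 · min R 21/32 gives 41/64
8 of 15 · BRBRBRRR · max L 5/8 · min R 41/64 gives 81/128
9 of 15 · BRBRBRRRR · max L 5/8 · min R 81/128 gives 161/256
10 of 15 · BRBRBRRRRR · max L 5/8 · min R 161/256 gives 321/512
11 of 15 · BRBRBRRRRRB · max L 321/512 · min R 161/256 gives 643/1024
12 of 15 · BRBRBRRRRRBB · max L 643/1024 · min R 161/256 gives 1287/2048
13 of 15 · BRBRBRRRRRBBB · max L 1287/2048 · min R 161/256 gives 2575/4096
14 of 15 · BRBRBRRRRRBBBB · max L 2575/4096 · min R 161/256 gives 5151/8192
15 of 15 · BRBRBRRRRRBBBBR · max L 2575/4096 · min R 5151/8192 gives 10301/16384

10301/16384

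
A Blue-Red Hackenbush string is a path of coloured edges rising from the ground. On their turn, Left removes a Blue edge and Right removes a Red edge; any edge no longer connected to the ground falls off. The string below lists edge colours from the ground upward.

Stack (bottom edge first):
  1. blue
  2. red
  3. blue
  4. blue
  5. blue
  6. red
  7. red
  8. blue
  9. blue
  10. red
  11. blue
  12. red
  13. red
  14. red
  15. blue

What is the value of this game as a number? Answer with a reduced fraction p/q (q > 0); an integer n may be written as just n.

14755/16384

Build g(s[:k]) for k = 1..15, string s = blue red blue blue blue red red blue blue red blue red red red blue.
g(b) = { 0 | none } -> 1
g(br) = { 0 | 1 } -> 1/2
g(brb) = { 0,1/2 | 1 } -> 3/4
g(brbb) = { 0,1/2,3/4 | 1 } -> 7/8
g(brbbb) = { 0,1/2,3/4,7/8 | 1 } -> 15/16
g(brbbbr) = { 0,1/2,3/4,7/8 | 15/16,1 } -> 29/32
g(brbbbrr) = { 0,1/2,3/4,7/8 | 29/32,15/16,1 } -> 57/64
g(brbbbrrb) = { 0,1/2,3/4,7/8,57/64 | 29/32,15/16,1 } -> 115/128
g(brbbbrrbb) = { 0,1/2,3/4,7/8,57/64,115/128 | 29/32,15/16,1 } -> 231/256
g(brbbbrrbbr) = { 0,1/2,3/4,7/8,57/64,115/128 | 231/256,29/32,15/16,1 } -> 461/512
g(brbbbrrbbrb) = { 0,1/2,3/4,7/8,57/64,115/128,461/512 | 231/256,29/32,15/16,1 } -> 923/1024
g(brbbbrrbbrbr) = { 0,1/2,3/4,7/8,57/64,115/128,461/512 | 923/1024,231/256,29/32,15/16,1 } -> 1845/2048
g(brbbbrrbbrbrr) = { 0,1/2,3/4,7/8,57/64,115/128,461/512 | 1845/2048,923/1024,231/256,29/32,15/16,1 } -> 3689/4096
g(brbbbrrbbrbrrr) = { 0,1/2,3/4,7/8,57/64,115/128,461/512 | 3689/4096,1845/2048,923/1024,231/256,29/32,15/16,1 } -> 7377/8192
g(brbbbrrbbrbrrrb) = { 0,1/2,3/4,7/8,57/64,115/128,461/512,7377/8192 | 3689/4096,1845/2048,923/1024,231/256,29/32,15/16,1 } -> 14755/16384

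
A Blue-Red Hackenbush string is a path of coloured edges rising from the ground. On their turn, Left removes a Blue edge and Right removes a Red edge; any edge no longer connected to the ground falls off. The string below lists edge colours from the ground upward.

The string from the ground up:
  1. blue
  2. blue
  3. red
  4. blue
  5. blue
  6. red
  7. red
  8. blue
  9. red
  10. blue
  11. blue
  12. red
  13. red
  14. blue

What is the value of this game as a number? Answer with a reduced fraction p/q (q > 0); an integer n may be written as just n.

7347/4096

Prefix values for blue blue red blue blue red red blue red blue blue red red blue via {L|R} + simplicity:
1 of 14 · b · max L 0 · min R +∞ — 1
2 of 14 · bb · max L 1 · min R +∞ — 2
3 of 14 · bbr · max L 1 · min R 2 — 3/2
4 of 14 · bbrb · max L 3/2 · min R 2 — 7/4
5 of 14 · bbrbb · max L 7/4 · min R 2 — 15/8
6 of 14 · bbrbbr · max L 7/4 · min R 15/8 — 29/16
7 of 14 · bbrbbrr · max L 7/4 · min R 29/16 — 57/32
8 of 14 · bbrbbrrb · max L 57/32 · min R 29/16 — 115/64
9 of 14 · bbrbbrrbr · max L 57/32 · min R 115/64 — 229/128
10 of 14 · bbrbbrrbrb · max L 229/128 · min R 115/64 — 459/256
11 of 14 · bbrbbrrbrbb · max L 459/256 · min R 115/64 — 919/512
12 of 14 · bbrbbrrbrbbr · max L 459/256 · min R 919/512 — 1837/1024
13 of 14 · bbrbbrrbrbbrr · max L 459/256 · min R 1837/1024 — 3673/2048
14 of 14 · bbrbbrrbrbbrrb · max L 3673/2048 · min R 1837/1024 — 7347/4096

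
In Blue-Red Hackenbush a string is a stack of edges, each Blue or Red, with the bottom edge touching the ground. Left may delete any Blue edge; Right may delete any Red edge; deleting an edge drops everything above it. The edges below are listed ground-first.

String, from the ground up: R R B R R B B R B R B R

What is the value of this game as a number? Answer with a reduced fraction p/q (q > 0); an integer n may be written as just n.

g(R) = { (no moves) | 0 } => -1
g(RR) = { (no moves) | -1; 0 } => -2
g(RRB) = { -2 | -1; 0 } => -3/2
g(RRBR) = { -2 | -3/2; -1; 0 } => -7/4
g(RRBRR) = { -2 | -7/4; -3/2; -1; 0 } => -15/8
g(RRBRRB) = { -2; -15/8 | -7/4; -3/2; -1; 0 } => -29/16
g(RRBRRBB) = { -2; -15/8; -29/16 | -7/4; -3/2; -1; 0 } => -57/32
g(RRBRRBBR) = { -2; -15/8; -29/16 | -57/32; -7/4; -3/2; -1; 0 } => -115/64
g(RRBRRBBRB) = { -2; -15/8; -29/16; -115/64 | -57/32; -7/4; -3/2; -1; 0 } => -229/128
g(RRBRRBBRBR) = { -2; -15/8; -29/16; -115/64 | -229/128; -57/32; -7/4; -3/2; -1; 0 } => -459/256
g(RRBRRBBRBRB) = { -2; -15/8; -29/16; -115/64; -459/256 | -229/128; -57/32; -7/4; -3/2; -1; 0 } => -917/512
g(RRBRRBBRBRBR) = { -2; -15/8; -29/16; -115/64; -459/256 | -917/512; -229/128; -57/32; -7/4; -3/2; -1; 0 } => -1835/1024

-1835/1024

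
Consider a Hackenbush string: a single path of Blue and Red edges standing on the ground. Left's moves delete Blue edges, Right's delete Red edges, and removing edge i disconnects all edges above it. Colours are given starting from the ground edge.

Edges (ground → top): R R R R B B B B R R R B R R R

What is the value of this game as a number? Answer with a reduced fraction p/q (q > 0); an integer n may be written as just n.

g(R) = { none | 0 } gives -1
g(RR) = { none | -1; 0 } gives -2
g(RRR) = { none | -2; -1; 0 } gives -3
g(RRRR) = { none | -3; -2; -1; 0 } gives -4
g(RRRRB) = { -4 | -3; -2; -1; 0 } gives -7/2
g(RRRRBB) = { -4; -7/2 | -3; -2; -1; 0 } gives -13/4
g(RRRRBBB) = { -4; -7/2; -13/4 | -3; -2; -1; 0 } gives -25/8
g(RRRRBBBB) = { -4; -7/2; -13/4; -25/8 | -3; -2; -1; 0 } gives -49/16
g(RRRRBBBBR) = { -4; -7/2; -13/4; -25/8 | -49/16; -3; -2; -1; 0 } gives -99/32
g(RRRRBBBBRR) = { -4; -7/2; -13/4; -25/8 | -99/32; -49/16; -3; -2; -1; 0 } gives -199/64
g(RRRRBBBBRRR) = { -4; -7/2; -13/4; -25/8 | -199/64; -99/32; -49/16; -3; -2; -1; 0 } gives -399/128
g(RRRRBBBBRRRB) = { -4; -7/2; -13/4; -25/8; -399/128 | -199/64; -99/32; -49/16; -3; -2; -1; 0 } gives -797/256
g(RRRRBBBBRRRBR) = { -4; -7/2; -13/4; -25/8; -399/128 | -797/256; -199/64; -99/32; -49/16; -3; -2; -1; 0 } gives -1595/512
g(RRRRBBBBRRRBRR) = { -4; -7/2; -13/4; -25/8; -399/128 | -1595/512; -797/256; -199/64; -99/32; -49/16; -3; -2; -1; 0 } gives -3191/1024
g(RRRRBBBBRRRBRRR) = { -4; -7/2; -13/4; -25/8; -399/128 | -3191/1024; -1595/512; -797/256; -199/64; -99/32; -49/16; -3; -2; -1; 0 } gives -6383/2048

-6383/2048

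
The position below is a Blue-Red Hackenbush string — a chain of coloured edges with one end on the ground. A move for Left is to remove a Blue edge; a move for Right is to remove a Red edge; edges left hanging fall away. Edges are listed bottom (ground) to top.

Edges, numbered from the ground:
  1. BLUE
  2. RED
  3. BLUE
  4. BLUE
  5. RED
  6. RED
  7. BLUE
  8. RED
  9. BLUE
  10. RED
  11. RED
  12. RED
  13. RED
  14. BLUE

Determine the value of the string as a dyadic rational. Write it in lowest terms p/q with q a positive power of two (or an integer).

6467/8192

Build g(s[:k]) for k = 1..14, string s = BLUE RED BLUE BLUE RED RED BLUE RED BLUE RED RED RED RED BLUE.
step 1: add BLUE to get B; options L={ 0 } R={ (no moves) } so 1
step 2: add RED to get BR; options L={ 0 } R={ 1 } so 1/2
step 3: add BLUE to get BRB; options L={ 0; 1/2 } R={ 1 } so 3/4
step 4: add BLUE to get BRBB; options L={ 0; 1/2; 3/4 } R={ 1 } so 7/8
step 5: add RED to get BRBBR; options L={ 0; 1/2; 3/4 } R={ 7/8; 1 } so 13/16
step 6: add RED to get BRBBRR; options L={ 0; 1/2; 3/4 } R={ 13/16; 7/8; 1 } so 25/32
step 7: add BLUE to get BRBBRRB; options L={ 0; 1/2; 3/4; 25/32 } R={ 13/16; 7/8; 1 } so 51/64
step 8: add RED to get BRBBRRBR; options L={ 0; 1/2; 3/4; 25/32 } R={ 51/64; 13/16; 7/8; 1 } so 101/128
step 9: add BLUE to get BRBBRRBRB; options L={ 0; 1/2; 3/4; 25/32; 101/128 } R={ 51/64; 13/16; 7/8; 1 } so 203/256
step 10: add RED to get BRBBRRBRBR; options L={ 0; 1/2; 3/4; 25/32; 101/128 } R={ 203/256; 51/64; 13/16; 7/8; 1 } so 405/512
step 11: add RED to get BRBBRRBRBRR; options L={ 0; 1/2; 3/4; 25/32; 101/128 } R={ 405/512; 203/256; 51/64; 13/16; 7/8; 1 } so 809/1024
step 12: add RED to get BRBBRRBRBRRR; options L={ 0; 1/2; 3/4; 25/32; 101/128 } R={ 809/1024; 405/512; 203/256; 51/64; 13/16; 7/8; 1 } so 1617/2048
step 13: add RED to get BRBBRRBRBRRRR; options L={ 0; 1/2; 3/4; 25/32; 101/128 } R={ 1617/2048; 809/1024; 405/512; 203/256; 51/64; 13/16; 7/8; 1 } so 3233/4096
step 14: add BLUE to get BRBBRRBRBRRRRB; options L={ 0; 1/2; 3/4; 25/32; 101/128; 3233/4096 } R={ 1617/2048; 809/1024; 405/512; 203/256; 51/64; 13/16; 7/8; 1 } so 6467/8192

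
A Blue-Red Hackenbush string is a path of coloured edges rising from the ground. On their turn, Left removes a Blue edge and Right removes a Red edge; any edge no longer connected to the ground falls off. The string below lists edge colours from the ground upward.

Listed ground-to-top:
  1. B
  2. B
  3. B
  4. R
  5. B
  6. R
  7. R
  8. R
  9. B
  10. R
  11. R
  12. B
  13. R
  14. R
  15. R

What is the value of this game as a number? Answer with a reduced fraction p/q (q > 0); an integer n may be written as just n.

10385/4096

val_1 [B]  L=[0]  R=[—]  ⇒ 1
val_2 [BB]  L=[0,1]  R=[—]  ⇒ 2
val_3 [BBB]  L=[0,1,2]  R=[—]  ⇒ 3
val_4 [BBBR]  L=[0,1,2]  R=[3]  ⇒ 5/2
val_5 [BBBRB]  L=[0,1,2,5/2]  R=[3]  ⇒ 11/4
val_6 [BBBRBR]  L=[0,1,2,5/2]  R=[11/4,3]  ⇒ 21/8
val_7 [BBBRBRR]  L=[0,1,2,5/2]  R=[21/8,11/4,3]  ⇒ 41/16
val_8 [BBBRBRRR]  L=[0,1,2,5/2]  R=[41/16,21/8,11/4,3]  ⇒ 81/32
val_9 [BBBRBRRRB]  L=[0,1,2,5/2,81/32]  R=[41/16,21/8,11/4,3]  ⇒ 163/64
val_10 [BBBRBRRRBR]  L=[0,1,2,5/2,81/32]  R=[163/64,41/16,21/8,11/4,3]  ⇒ 325/128
val_11 [BBBRBRRRBRR]  L=[0,1,2,5/2,81/32]  R=[325/128,163/64,41/16,21/8,11/4,3]  ⇒ 649/256
val_12 [BBBRBRRRBRRB]  L=[0,1,2,5/2,81/32,649/256]  R=[325/128,163/64,41/16,21/8,11/4,3]  ⇒ 1299/512
val_13 [BBBRBRRRBRRBR]  L=[0,1,2,5/2,81/32,649/256]  R=[1299/512,325/128,163/64,41/16,21/8,11/4,3]  ⇒ 2597/1024
val_14 [BBBRBRRRBRRBRR]  L=[0,1,2,5/2,81/32,649/256]  R=[2597/1024,1299/512,325/128,163/64,41/16,21/8,11/4,3]  ⇒ 5193/2048
val_15 [BBBRBRRRBRRBRRR]  L=[0,1,2,5/2,81/32,649/256]  R=[5193/2048,2597/1024,1299/512,325/128,163/64,41/16,21/8,11/4,3]  ⇒ 10385/4096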